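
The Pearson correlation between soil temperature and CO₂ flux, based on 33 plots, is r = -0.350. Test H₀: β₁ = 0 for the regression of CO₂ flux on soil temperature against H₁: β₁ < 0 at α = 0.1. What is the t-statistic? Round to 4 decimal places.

t = -2.0803

t = r·√(n − 2)/√(1 − r²) = -0.350·√31/√0.8775 = -2.0803.
df = n − 2 = 31.
One-sided p ≈ 0.0229, which is < 0.1, so reject H₀.
There is evidence of a linear association between soil temperature and CO₂ flux.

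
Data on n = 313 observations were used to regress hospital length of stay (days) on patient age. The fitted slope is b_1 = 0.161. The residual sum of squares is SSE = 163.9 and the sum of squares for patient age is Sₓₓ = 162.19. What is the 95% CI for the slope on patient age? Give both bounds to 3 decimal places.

(0.049, 0.273)

MSE = SSE/(n − 2) = 163.9/311 = 0.52701.
SE(b_1) = √(MSE/Sₓₓ) = √(0.52701/162.19) = 0.0570029.
df = n − 2 = 311.
t* = t_{0.025, 311} = 1.967621.
Margin = t* × SE = 1.967621 × 0.0570029 = 0.11216.
CI: 0.161 ± 0.11216 → (0.049, 0.273).
With 95% confidence, each one-unit increase in patient age is associated with a change of between 0.049 and 0.273 days in hospital length of stay.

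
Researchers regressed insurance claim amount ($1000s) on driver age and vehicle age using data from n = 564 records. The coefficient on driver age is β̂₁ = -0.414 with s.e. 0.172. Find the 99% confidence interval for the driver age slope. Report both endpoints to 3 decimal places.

(-0.859, 0.031)

df = n − k − 1 = 564 − 2 − 1 = 561.
t* = t_{0.005, 561} = 2.584621.
Margin = t* × SE = 2.584621 × 0.172 = 0.44455.
CI: -0.414 ± 0.44455 → (-0.859, 0.031).
With 99% confidence, each one-unit increase in driver age is associated with a change of between -0.859 and 0.031 $1000s in insurance claim amount, holding the other predictors fixed.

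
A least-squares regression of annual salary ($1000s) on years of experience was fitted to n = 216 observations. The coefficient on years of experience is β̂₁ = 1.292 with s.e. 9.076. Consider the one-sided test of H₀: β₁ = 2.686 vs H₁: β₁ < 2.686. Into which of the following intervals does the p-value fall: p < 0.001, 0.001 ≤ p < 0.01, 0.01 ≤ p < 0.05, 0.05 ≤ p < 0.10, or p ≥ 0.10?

p ≥ 0.10

t = (1.292 − 2.686) / 9.076 = -0.154.
df = n − 2 = 216 − 2 = 214.
One-sided p = P(T_{214} < t) ≈ 0.4390.
So p ≥ 0.10.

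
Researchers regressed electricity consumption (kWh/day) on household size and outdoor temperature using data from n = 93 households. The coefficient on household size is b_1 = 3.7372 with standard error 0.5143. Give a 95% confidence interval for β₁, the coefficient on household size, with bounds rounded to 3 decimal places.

(2.715, 4.759)

df = n − k − 1 = 93 − 2 − 1 = 90.
t* = t_{0.025, 90} = 1.986675.
Margin = t* × SE = 1.986675 × 0.5143 = 1.02175.
CI: 3.7372 ± 1.02175 → (2.715, 4.759).
With 95% confidence, each one-unit increase in household size is associated with a change of between 2.715 and 4.759 kWh/day in electricity consumption, holding the other predictors fixed.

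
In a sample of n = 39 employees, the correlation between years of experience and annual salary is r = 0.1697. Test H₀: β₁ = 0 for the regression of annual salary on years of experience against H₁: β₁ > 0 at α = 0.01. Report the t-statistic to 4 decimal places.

t = r·√(n − 2)/√(1 − r²) = 0.1697·√37/√0.971202 = 1.0474.
df = n − 2 = 37.
One-sided p ≈ 0.1508, which is ≥ 0.01, so fail to reject H₀.
The data do not give significant evidence of a linear association between years of experience and annual salary.

t = 1.0474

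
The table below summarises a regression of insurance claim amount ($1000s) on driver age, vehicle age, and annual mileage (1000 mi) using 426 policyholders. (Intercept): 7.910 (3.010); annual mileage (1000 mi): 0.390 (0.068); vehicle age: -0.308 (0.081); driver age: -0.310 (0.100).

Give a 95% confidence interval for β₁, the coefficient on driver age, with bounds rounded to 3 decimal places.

Read off: b = -0.310, SE = 0.100 for driver age.
df = n − k − 1 = 426 − 3 − 1 = 422.
t* = t_{0.025, 422} = 1.965601.
Margin = t* × SE = 1.965601 × 0.100 = 0.19656.
CI: -0.310 ± 0.19656 → (-0.507, -0.113).

(-0.507, -0.113)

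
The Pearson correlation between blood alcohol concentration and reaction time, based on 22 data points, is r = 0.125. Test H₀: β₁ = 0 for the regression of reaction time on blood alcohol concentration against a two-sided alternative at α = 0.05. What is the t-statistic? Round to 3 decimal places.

t = 0.563

t = r·√(n − 2)/√(1 − r²) = 0.125·√20/√0.984375 = 0.563.
df = n − 2 = 20.
Two-sided p ≈ 0.5794, which is ≥ 0.05, so fail to reject H₀.
The data do not give significant evidence of a linear association between blood alcohol concentration and reaction time.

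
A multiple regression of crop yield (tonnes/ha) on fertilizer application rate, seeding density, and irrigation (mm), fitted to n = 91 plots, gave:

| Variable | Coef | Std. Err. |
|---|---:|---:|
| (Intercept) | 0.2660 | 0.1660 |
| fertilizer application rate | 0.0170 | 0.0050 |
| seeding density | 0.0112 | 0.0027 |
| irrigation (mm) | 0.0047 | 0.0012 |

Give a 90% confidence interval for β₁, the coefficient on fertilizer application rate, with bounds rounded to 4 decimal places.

Read off: b = 0.0170, SE = 0.0050 for fertilizer application rate.
df = n − k − 1 = 91 − 3 − 1 = 87.
t* = t_{0.05, 87} = 1.662557.
Margin = t* × SE = 1.662557 × 0.0050 = 0.008313.
CI: 0.0170 ± 0.008313 → (0.0087, 0.0253).

(0.0087, 0.0253)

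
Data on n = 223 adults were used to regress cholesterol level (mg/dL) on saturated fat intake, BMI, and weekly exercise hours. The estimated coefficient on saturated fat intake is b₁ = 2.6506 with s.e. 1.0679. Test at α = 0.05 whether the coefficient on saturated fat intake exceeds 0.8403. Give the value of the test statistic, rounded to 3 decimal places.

t = 1.695

H₀: β₁ = 0.8403 vs H₁: β₁ > 0.8403.
t = (b₁ − β₁⁰)/SE = (2.6506 − 0.8403) / 1.0679 = 1.695.
df = n − k − 1 = 223 − 3 − 1 = 219.
One-sided p ≈ 0.0457, which is < 0.05, so reject H₀.
There is evidence that the true slope on saturated fat intake exceeds 0.8403 mg/dL per unit, holding the other predictors fixed.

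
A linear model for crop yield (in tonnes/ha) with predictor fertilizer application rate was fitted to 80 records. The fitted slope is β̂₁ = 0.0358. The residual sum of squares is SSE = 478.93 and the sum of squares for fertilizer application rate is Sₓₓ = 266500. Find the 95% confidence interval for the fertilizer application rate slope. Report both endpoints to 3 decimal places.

(0.026, 0.045)

MSE = SSE/(n − 2) = 478.93/78 = 6.14013.
SE(β̂₁) = √(MSE/Sₓₓ) = √(6.14013/266500) = 0.00479999.
df = n − 2 = 78.
t* = t_{0.025, 78} = 1.990847.
Margin = t* × SE = 1.990847 × 0.00479999 = 0.00956.
CI: 0.0358 ± 0.00956 → (0.026, 0.045).
With 95% confidence, each one-unit increase in fertilizer application rate is associated with a change of between 0.026 and 0.045 tonnes/ha in crop yield.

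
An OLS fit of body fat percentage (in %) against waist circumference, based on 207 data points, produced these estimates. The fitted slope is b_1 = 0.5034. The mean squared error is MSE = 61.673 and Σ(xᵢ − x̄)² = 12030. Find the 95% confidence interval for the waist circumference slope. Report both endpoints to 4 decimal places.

(0.3622, 0.6446)

SE(b_1) = √(MSE/Sₓₓ) = √(61.673/12030) = 0.0716003.
df = n − 2 = 205.
t* = t_{0.025, 205} = 1.971603.
Margin = t* × SE = 1.971603 × 0.0716003 = 0.141167.
CI: 0.5034 ± 0.141167 → (0.3622, 0.6446).
With 95% confidence, each one-unit increase in waist circumference is associated with a change of between 0.3622 and 0.6446 % in body fat percentage.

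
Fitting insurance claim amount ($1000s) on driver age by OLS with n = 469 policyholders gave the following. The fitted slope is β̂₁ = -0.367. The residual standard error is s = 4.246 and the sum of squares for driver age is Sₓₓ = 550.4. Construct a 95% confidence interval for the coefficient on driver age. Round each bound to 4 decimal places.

SE(β̂₁) = s/√Sₓₓ = 4.246/√550.4 = 0.180984.
df = n − 2 = 467.
t* = t_{0.025, 467} = 1.965057.
Margin = t* × SE = 1.965057 × 0.180984 = 0.355644.
CI: -0.367 ± 0.355644 → (-0.7226, -0.0114).
With 95% confidence, each one-unit increase in driver age is associated with a change of between -0.7226 and -0.0114 $1000s in insurance claim amount.

(-0.7226, -0.0114)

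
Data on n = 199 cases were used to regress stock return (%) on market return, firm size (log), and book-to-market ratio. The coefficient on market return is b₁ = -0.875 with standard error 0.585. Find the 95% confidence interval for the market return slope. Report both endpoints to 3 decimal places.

(-2.029, 0.279)

df = n − k − 1 = 199 − 3 − 1 = 195.
t* = t_{0.025, 195} = 1.972204.
Margin = t* × SE = 1.972204 × 0.585 = 1.15374.
CI: -0.875 ± 1.15374 → (-2.029, 0.279).
With 95% confidence, each one-unit increase in market return is associated with a change of between -2.029 and 0.279 % in stock return, holding the other predictors fixed.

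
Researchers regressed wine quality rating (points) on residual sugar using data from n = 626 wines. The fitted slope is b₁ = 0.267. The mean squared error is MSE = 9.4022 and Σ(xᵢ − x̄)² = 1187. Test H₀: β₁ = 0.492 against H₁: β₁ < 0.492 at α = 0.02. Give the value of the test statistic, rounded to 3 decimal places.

SE(b₁) = √(MSE/Sₓₓ) = √(9.4022/1187) = 0.0889999.
t = (0.267 − 0.492) / 0.0889999 = -2.528.
df = n − 2 = 624.
One-sided p ≈ 0.0059, which is < 0.02, so reject H₀.
There is evidence that the true slope on residual sugar is below 0.492 points per unit.

t = -2.528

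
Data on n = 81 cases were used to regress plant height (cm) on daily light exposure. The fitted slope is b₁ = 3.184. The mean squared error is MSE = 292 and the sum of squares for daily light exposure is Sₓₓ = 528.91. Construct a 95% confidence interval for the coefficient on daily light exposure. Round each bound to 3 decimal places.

SE(b₁) = √(MSE/Sₓₓ) = √(292/528.91) = 0.74302.
df = n − 2 = 79.
t* = t_{0.025, 79} = 1.99045.
Margin = t* × SE = 1.99045 × 0.74302 = 1.47894.
CI: 3.184 ± 1.47894 → (1.705, 4.663).
With 95% confidence, each one-unit increase in daily light exposure is associated with a change of between 1.705 and 4.663 cm in plant height.

(1.705, 4.663)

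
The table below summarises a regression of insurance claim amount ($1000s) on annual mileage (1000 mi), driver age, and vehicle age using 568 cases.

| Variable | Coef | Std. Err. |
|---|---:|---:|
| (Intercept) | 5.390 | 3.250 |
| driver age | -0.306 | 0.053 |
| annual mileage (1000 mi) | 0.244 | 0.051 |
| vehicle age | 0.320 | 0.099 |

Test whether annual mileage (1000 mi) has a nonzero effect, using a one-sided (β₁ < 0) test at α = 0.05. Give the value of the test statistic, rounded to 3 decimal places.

t = 4.784

Read off: b = 0.244, SE = 0.051 for annual mileage (1000 mi).
H₀: β₁ = 0 vs H₁: β₁ < 0.
t = 0.244 / 0.051 = 4.784.
df = n − k − 1 = 568 − 3 − 1 = 564.
One-sided p ≈ 1.0000, which is ≥ 0.05, so fail to reject H₀.
The data do not give significant evidence that the true slope on annual mileage (1000 mi) is negative, holding the other predictors fixed.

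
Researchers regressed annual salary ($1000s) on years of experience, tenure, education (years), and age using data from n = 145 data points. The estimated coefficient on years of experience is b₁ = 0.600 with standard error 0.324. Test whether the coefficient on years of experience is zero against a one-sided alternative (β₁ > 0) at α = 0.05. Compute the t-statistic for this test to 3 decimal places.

H₀: β₁ = 0 vs H₁: β₁ > 0.
t = (b₁ − β₁⁰)/SE = 0.600 / 0.324 = 1.852.
df = n − k − 1 = 145 − 4 − 1 = 140.
One-sided p ≈ 0.0331, which is < 0.05, so reject H₀.
There is evidence that the true slope on years of experience is positive, holding the other predictors fixed.

t = 1.852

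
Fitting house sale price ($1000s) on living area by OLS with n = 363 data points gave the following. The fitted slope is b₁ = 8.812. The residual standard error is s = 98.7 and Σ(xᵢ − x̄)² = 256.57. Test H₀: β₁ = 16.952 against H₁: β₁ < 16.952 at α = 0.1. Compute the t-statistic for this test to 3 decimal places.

SE(b₁) = s/√Sₓₓ = 98.7/√256.57 = 6.16189.
t = (8.812 − 16.952) / 6.16189 = -1.321.
df = n − 2 = 361.
One-sided p ≈ 0.0937, which is < 0.1, so reject H₀.
There is evidence that the true slope on living area is below 16.952 $1000s per unit.

t = -1.321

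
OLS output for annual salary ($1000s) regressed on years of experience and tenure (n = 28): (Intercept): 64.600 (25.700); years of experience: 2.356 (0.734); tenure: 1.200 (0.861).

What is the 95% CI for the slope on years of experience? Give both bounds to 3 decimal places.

(0.844, 3.868)

Read off: b = 2.356, SE = 0.734 for years of experience.
df = n − k − 1 = 28 − 2 − 1 = 25.
t* = t_{0.025, 25} = 2.059539.
Margin = t* × SE = 2.059539 × 0.734 = 1.51170.
CI: 2.356 ± 1.51170 → (0.844, 3.868).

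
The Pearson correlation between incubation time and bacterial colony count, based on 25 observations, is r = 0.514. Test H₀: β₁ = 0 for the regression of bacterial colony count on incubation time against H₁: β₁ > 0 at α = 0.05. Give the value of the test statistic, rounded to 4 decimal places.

t = r·√(n − 2)/√(1 − r²) = 0.514·√23/√0.735804 = 2.8737.
df = n − 2 = 23.
One-sided p ≈ 0.0043, which is < 0.05, so reject H₀.
There is evidence of a linear association between incubation time and bacterial colony count.

t = 2.8737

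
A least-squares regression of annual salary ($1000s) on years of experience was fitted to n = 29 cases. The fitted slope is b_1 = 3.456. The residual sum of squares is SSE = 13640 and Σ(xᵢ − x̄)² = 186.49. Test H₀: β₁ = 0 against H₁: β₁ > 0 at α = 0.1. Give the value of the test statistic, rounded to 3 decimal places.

MSE = SSE/(n − 2) = 13640/27 = 505.185.
SE(b_1) = √(MSE/Sₓₓ) = √(505.185/186.49) = 1.64588.
t = 3.456 / 1.64588 = 2.100.
df = n − 2 = 27.
One-sided p ≈ 0.0226, which is < 0.1, so reject H₀.
There is evidence that the true slope on years of experience is positive.

t = 2.100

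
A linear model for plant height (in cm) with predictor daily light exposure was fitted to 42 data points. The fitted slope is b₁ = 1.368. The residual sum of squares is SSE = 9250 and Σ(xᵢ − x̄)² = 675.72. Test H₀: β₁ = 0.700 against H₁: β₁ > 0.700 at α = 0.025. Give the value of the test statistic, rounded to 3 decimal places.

MSE = SSE/(n − 2) = 9250/40 = 231.25.
SE(b₁) = √(MSE/Sₓₓ) = √(231.25/675.72) = 0.585002.
t = (1.368 − 0.700) / 0.585002 = 1.142.
df = n − 2 = 40.
One-sided p ≈ 0.1301, which is ≥ 0.025, so fail to reject H₀.
The data do not give significant evidence that the true slope on daily light exposure exceeds 0.700 cm per unit.

t = 1.142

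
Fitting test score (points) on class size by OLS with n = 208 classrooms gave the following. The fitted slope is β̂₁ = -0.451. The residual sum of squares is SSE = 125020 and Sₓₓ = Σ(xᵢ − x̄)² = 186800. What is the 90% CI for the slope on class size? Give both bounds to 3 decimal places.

MSE = SSE/(n − 2) = 125020/206 = 606.893.
SE(β̂₁) = √(MSE/Sₓₓ) = √(606.893/186800) = 0.0569991.
df = n − 2 = 206.
t* = t_{0.05, 206} = 1.652284.
Margin = t* × SE = 1.652284 × 0.0569991 = 0.09418.
CI: -0.451 ± 0.09418 → (-0.545, -0.357).
With 90% confidence, each one-unit increase in class size is associated with a change of between -0.545 and -0.357 points in test score.

(-0.545, -0.357)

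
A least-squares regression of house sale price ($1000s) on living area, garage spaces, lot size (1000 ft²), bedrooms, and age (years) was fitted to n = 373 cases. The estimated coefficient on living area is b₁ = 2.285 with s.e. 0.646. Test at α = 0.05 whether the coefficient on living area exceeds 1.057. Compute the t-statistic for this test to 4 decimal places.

t = 1.9009

H₀: β₁ = 1.057 vs H₁: β₁ > 1.057.
t = (b₁ − β₁⁰)/SE = (2.285 − 1.057) / 0.646 = 1.9009.
df = n − k − 1 = 373 − 5 − 1 = 367.
One-sided p ≈ 0.0290, which is < 0.05, so reject H₀.
There is evidence that the true slope on living area exceeds 1.057 $1000s per unit, holding the other predictors fixed.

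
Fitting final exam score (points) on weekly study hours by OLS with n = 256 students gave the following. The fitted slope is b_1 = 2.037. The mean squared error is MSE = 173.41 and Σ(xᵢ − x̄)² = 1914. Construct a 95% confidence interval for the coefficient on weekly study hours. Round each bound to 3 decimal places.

(1.444, 2.630)

SE(b_1) = √(MSE/Sₓₓ) = √(173.41/1914) = 0.301.
df = n − 2 = 254.
t* = t_{0.025, 254} = 1.969348.
Margin = t* × SE = 1.969348 × 0.301 = 0.59277.
CI: 2.037 ± 0.59277 → (1.444, 2.630).
With 95% confidence, each one-unit increase in weekly study hours is associated with a change of between 1.444 and 2.630 points in final exam score.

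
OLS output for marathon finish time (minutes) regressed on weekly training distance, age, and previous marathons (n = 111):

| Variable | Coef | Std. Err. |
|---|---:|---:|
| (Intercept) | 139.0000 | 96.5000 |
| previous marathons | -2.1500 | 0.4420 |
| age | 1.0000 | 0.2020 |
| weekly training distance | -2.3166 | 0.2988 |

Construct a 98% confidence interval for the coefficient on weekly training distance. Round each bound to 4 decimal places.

Read off: b = -2.3166, SE = 0.2988 for weekly training distance.
df = n − k − 1 = 111 − 3 − 1 = 107.
t* = t_{0.01, 107} = 2.361704.
Margin = t* × SE = 2.361704 × 0.2988 = 0.705677.
CI: -2.3166 ± 0.705677 → (-3.0223, -1.6109).

(-3.0223, -1.6109)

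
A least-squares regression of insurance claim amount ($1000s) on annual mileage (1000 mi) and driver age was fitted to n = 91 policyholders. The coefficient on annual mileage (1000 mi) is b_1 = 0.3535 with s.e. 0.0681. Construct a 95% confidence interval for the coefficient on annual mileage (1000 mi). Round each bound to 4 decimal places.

(0.2182, 0.4888)

df = n − k − 1 = 91 − 2 − 1 = 88.
t* = t_{0.025, 88} = 1.98729.
Margin = t* × SE = 1.98729 × 0.0681 = 0.135334.
CI: 0.3535 ± 0.135334 → (0.2182, 0.4888).
With 95% confidence, each one-unit increase in annual mileage (1000 mi) is associated with a change of between 0.2182 and 0.4888 $1000s in insurance claim amount, holding the other predictors fixed.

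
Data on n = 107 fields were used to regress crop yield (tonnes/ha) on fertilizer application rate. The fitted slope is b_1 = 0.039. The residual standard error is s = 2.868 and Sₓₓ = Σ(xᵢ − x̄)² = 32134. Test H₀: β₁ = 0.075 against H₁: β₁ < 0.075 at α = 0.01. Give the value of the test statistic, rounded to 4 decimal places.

t = -2.2501

SE(b_1) = s/√Sₓₓ = 2.868/√32134 = 0.0159991.
t = (0.039 − 0.075) / 0.0159991 = -2.2501.
df = n − 2 = 105.
One-sided p ≈ 0.0133, which is ≥ 0.01, so fail to reject H₀.
The data do not give significant evidence that the true slope on fertilizer application rate is below 0.075 tonnes/ha per unit.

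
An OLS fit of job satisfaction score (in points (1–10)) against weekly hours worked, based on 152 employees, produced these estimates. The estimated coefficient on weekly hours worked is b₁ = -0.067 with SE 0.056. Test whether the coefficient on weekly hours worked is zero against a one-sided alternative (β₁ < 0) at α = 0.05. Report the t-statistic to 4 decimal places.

t = -1.1964

H₀: β₁ = 0 vs H₁: β₁ < 0.
t = (b₁ − β₁⁰)/SE = -0.067 / 0.056 = -1.1964.
df = n − 2 = 152 − 2 = 150.
One-sided p ≈ 0.1167, which is ≥ 0.05, so fail to reject H₀.
The data do not give significant evidence that the true slope on weekly hours worked is negative.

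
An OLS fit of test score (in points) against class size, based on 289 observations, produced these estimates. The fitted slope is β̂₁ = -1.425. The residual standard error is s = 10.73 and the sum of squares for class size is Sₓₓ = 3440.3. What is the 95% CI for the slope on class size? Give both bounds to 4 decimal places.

(-1.7851, -1.0649)

SE(β̂₁) = s/√Sₓₓ = 10.73/√3440.3 = 0.182937.
df = n − 2 = 287.
t* = t_{0.025, 287} = 1.968264.
Margin = t* × SE = 1.968264 × 0.182937 = 0.360068.
CI: -1.425 ± 0.360068 → (-1.7851, -1.0649).
With 95% confidence, each one-unit increase in class size is associated with a change of between -1.7851 and -1.0649 points in test score.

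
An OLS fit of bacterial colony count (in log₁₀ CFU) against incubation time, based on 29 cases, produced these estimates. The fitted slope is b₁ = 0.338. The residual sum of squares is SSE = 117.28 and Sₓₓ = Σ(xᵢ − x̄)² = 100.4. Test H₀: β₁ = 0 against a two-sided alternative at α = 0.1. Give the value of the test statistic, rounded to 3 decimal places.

t = 1.625

MSE = SSE/(n − 2) = 117.28/27 = 4.3437.
SE(b₁) = √(MSE/Sₓₓ) = √(4.3437/100.4) = 0.208.
t = 0.338 / 0.208 = 1.625.
df = n − 2 = 27.
Two-sided p ≈ 0.1158, which is ≥ 0.1, so fail to reject H₀.
The data do not give significant evidence of an association between incubation time and bacterial colony count.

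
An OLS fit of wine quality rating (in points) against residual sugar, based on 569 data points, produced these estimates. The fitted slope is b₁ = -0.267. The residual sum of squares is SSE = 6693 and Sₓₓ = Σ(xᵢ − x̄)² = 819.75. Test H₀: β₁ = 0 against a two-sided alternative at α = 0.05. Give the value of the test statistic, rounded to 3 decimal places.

t = -2.225

MSE = SSE/(n − 2) = 6693/567 = 11.8042.
SE(b₁) = √(MSE/Sₓₓ) = √(11.8042/819.75) = 0.119999.
t = -0.267 / 0.119999 = -2.225.
df = n − 2 = 567.
Two-sided p ≈ 0.0265, which is < 0.05, so reject H₀.
There is evidence that residual sugar is associated with wine quality rating.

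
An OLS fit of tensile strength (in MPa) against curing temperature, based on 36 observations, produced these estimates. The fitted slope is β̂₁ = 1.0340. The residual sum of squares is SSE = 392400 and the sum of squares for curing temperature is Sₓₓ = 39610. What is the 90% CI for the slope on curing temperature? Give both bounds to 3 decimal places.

MSE = SSE/(n − 2) = 392400/34 = 11541.2.
SE(β̂₁) = √(MSE/Sₓₓ) = √(11541.2/39610) = 0.539787.
df = n − 2 = 34.
t* = t_{0.05, 34} = 1.690924.
Margin = t* × SE = 1.690924 × 0.539787 = 0.91274.
CI: 1.0340 ± 0.91274 → (0.121, 1.947).
With 90% confidence, each one-unit increase in curing temperature is associated with a change of between 0.121 and 1.947 MPa in tensile strength.

(0.121, 1.947)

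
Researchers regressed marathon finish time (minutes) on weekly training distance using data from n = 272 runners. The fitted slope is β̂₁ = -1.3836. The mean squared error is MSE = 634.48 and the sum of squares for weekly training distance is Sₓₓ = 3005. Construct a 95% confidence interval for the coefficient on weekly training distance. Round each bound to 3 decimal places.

(-2.288, -0.479)

SE(β̂₁) = √(MSE/Sₓₓ) = √(634.48/3005) = 0.459501.
df = n − 2 = 270.
t* = t_{0.025, 270} = 1.968789.
Margin = t* × SE = 1.968789 × 0.459501 = 0.90466.
CI: -1.3836 ± 0.90466 → (-2.288, -0.479).
With 95% confidence, each one-unit increase in weekly training distance is associated with a change of between -2.288 and -0.479 minutes in marathon finish time.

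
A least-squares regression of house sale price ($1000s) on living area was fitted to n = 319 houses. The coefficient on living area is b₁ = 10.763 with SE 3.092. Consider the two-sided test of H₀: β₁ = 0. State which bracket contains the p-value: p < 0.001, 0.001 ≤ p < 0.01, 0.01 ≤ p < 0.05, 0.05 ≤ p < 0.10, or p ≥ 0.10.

p < 0.001

t = 10.763 / 3.092 = 3.481.
df = n − 2 = 319 − 2 = 317.
Two-sided p = 2·P(T_{317} > |t|) ≈ 0.0006.
So p < 0.001.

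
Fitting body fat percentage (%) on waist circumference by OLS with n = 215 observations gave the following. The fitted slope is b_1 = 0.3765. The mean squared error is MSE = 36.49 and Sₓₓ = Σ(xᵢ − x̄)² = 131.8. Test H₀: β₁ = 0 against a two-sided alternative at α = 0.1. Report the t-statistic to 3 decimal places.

t = 0.716

SE(b_1) = √(MSE/Sₓₓ) = √(36.49/131.8) = 0.526174.
t = 0.3765 / 0.526174 = 0.716.
df = n − 2 = 213.
Two-sided p ≈ 0.4751, which is ≥ 0.1, so fail to reject H₀.
The data do not give significant evidence of an association between waist circumference and body fat percentage.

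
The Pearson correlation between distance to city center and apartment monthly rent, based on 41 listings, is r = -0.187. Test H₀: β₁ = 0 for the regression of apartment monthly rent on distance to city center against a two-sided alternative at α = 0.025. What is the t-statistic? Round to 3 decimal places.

t = -1.189

t = r·√(n − 2)/√(1 − r²) = -0.187·√39/√0.965031 = -1.189.
df = n − 2 = 39.
Two-sided p ≈ 0.2417, which is ≥ 0.025, so fail to reject H₀.
The data do not give significant evidence of a linear association between distance to city center and apartment monthly rent.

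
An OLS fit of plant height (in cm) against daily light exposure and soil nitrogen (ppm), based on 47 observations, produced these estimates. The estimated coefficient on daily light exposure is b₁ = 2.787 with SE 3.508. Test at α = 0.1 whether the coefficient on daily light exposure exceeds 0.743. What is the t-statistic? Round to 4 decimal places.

H₀: β₁ = 0.743 vs H₁: β₁ > 0.743.
t = (b₁ − β₁⁰)/SE = (2.787 − 0.743) / 3.508 = 0.5827.
df = n − k − 1 = 47 − 2 − 1 = 44.
One-sided p ≈ 0.2815, which is ≥ 0.1, so fail to reject H₀.
The data do not give significant evidence that the true slope on daily light exposure exceeds 0.743 cm per unit, holding the other predictors fixed.

t = 0.5827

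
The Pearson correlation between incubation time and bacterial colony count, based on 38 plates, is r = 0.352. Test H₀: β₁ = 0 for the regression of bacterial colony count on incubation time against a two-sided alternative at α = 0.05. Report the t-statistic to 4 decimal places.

t = r·√(n − 2)/√(1 − r²) = 0.352·√36/√0.876096 = 2.2564.
df = n − 2 = 36.
Two-sided p ≈ 0.0302, which is < 0.05, so reject H₀.
There is evidence of a linear association between incubation time and bacterial colony count.

t = 2.2564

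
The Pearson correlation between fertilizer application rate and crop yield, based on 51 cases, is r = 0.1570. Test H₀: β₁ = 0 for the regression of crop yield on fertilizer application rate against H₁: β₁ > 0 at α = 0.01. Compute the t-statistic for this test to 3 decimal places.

t = 1.113

t = r·√(n − 2)/√(1 − r²) = 0.1570·√49/√0.975351 = 1.113.
df = n − 2 = 49.
One-sided p ≈ 0.1356, which is ≥ 0.01, so fail to reject H₀.
The data do not give significant evidence of a linear association between fertilizer application rate and crop yield.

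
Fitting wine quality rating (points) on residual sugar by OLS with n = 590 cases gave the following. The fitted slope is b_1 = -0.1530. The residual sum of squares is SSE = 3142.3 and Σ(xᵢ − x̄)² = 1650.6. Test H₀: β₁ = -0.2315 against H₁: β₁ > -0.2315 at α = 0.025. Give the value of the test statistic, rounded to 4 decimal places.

t = 1.3796

MSE = SSE/(n − 2) = 3142.3/588 = 5.34405.
SE(b_1) = √(MSE/Sₓₓ) = √(5.34405/1650.6) = 0.0569003.
t = (-0.1530 − (-0.2315)) / 0.0569003 = 1.3796.
df = n − 2 = 588.
One-sided p ≈ 0.0841, which is ≥ 0.025, so fail to reject H₀.
The data do not give significant evidence that the true slope on residual sugar exceeds -0.2315 points per unit.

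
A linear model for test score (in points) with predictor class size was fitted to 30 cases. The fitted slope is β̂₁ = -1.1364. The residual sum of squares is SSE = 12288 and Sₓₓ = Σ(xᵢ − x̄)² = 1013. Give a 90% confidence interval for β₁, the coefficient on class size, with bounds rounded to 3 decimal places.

(-2.256, -0.017)

MSE = SSE/(n − 2) = 12288/28 = 438.857.
SE(β̂₁) = √(MSE/Sₓₓ) = √(438.857/1013) = 0.658198.
df = n − 2 = 28.
t* = t_{0.05, 28} = 1.701131.
Margin = t* × SE = 1.701131 × 0.658198 = 1.11968.
CI: -1.1364 ± 1.11968 → (-2.256, -0.017).
With 90% confidence, each one-unit increase in class size is associated with a change of between -2.256 and -0.017 points in test score.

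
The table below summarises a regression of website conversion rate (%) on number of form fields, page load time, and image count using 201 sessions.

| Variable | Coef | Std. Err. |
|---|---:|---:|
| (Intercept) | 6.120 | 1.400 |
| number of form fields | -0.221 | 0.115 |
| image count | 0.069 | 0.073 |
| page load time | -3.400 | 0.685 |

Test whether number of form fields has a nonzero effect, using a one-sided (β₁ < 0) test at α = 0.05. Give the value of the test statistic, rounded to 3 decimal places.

Read off: b = -0.221, SE = 0.115 for number of form fields.
H₀: β₁ = 0 vs H₁: β₁ < 0.
t = -0.221 / 0.115 = -1.922.
df = n − k − 1 = 201 − 3 − 1 = 197.
One-sided p ≈ 0.0280, which is < 0.05, so reject H₀.
There is evidence that the true slope on number of form fields is negative, holding the other predictors fixed.

t = -1.922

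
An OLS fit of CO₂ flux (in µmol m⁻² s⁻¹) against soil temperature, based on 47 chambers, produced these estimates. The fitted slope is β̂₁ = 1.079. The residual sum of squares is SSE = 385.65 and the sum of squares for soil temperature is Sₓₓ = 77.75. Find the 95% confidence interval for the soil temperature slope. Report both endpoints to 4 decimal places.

(0.4103, 1.7477)

MSE = SSE/(n − 2) = 385.65/45 = 8.57.
SE(β̂₁) = √(MSE/Sₓₓ) = √(8.57/77.75) = 0.332002.
df = n − 2 = 45.
t* = t_{0.025, 45} = 2.014103.
Margin = t* × SE = 2.014103 × 0.332002 = 0.668686.
CI: 1.079 ± 0.668686 → (0.4103, 1.7477).
With 95% confidence, each one-unit increase in soil temperature is associated with a change of between 0.4103 and 1.7477 µmol m⁻² s⁻¹ in CO₂ flux.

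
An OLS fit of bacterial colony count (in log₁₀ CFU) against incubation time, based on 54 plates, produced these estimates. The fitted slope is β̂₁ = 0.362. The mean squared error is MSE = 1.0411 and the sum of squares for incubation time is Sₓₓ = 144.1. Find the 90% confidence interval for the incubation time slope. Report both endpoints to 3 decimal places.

SE(β̂₁) = √(MSE/Sₓₓ) = √(1.0411/144.1) = 0.0849991.
df = n − 2 = 52.
t* = t_{0.05, 52} = 1.674689.
Margin = t* × SE = 1.674689 × 0.0849991 = 0.14235.
CI: 0.362 ± 0.14235 → (0.220, 0.504).
With 90% confidence, each one-unit increase in incubation time is associated with a change of between 0.220 and 0.504 log₁₀ CFU in bacterial colony count.

(0.220, 0.504)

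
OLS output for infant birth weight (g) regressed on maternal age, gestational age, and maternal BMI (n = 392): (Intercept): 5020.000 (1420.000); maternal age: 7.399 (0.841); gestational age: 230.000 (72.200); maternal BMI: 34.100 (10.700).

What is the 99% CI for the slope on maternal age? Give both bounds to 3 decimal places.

(5.222, 9.576)

Read off: b = 7.399, SE = 0.841 for maternal age.
df = n − k − 1 = 392 − 3 − 1 = 388.
t* = t_{0.005, 388} = 2.58856.
Margin = t* × SE = 2.58856 × 0.841 = 2.17698.
CI: 7.399 ± 2.17698 → (5.222, 9.576).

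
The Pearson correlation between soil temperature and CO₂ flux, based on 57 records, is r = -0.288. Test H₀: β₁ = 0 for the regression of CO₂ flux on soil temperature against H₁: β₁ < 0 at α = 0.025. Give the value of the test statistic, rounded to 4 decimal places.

t = r·√(n − 2)/√(1 − r²) = -0.288·√55/√0.917056 = -2.2304.
df = n − 2 = 55.
One-sided p ≈ 0.0149, which is < 0.025, so reject H₀.
There is evidence of a linear association between soil temperature and CO₂ flux.

t = -2.2304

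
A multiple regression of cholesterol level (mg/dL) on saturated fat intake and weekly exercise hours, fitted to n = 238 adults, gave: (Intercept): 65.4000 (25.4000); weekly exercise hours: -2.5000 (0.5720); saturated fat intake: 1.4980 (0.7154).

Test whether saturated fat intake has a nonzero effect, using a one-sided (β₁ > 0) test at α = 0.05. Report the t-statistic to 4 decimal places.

t = 2.0939

Read off: b = 1.4980, SE = 0.7154 for saturated fat intake.
H₀: β₁ = 0 vs H₁: β₁ > 0.
t = 1.4980 / 0.7154 = 2.0939.
df = n − k − 1 = 238 − 2 − 1 = 235.
One-sided p ≈ 0.0187, which is < 0.05, so reject H₀.
There is evidence that the true slope on saturated fat intake is positive, holding the other predictors fixed.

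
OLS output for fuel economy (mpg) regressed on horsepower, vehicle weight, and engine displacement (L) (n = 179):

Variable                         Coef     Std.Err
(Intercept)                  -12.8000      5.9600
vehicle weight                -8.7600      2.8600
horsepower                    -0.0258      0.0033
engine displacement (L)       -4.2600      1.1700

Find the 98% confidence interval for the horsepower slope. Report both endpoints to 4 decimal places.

(-0.0335, -0.0181)

Read off: b = -0.0258, SE = 0.0033 for horsepower.
df = n − k − 1 = 179 − 3 − 1 = 175.
t* = t_{0.01, 175} = 2.347845.
Margin = t* × SE = 2.347845 × 0.0033 = 0.007748.
CI: -0.0258 ± 0.007748 → (-0.0335, -0.0181).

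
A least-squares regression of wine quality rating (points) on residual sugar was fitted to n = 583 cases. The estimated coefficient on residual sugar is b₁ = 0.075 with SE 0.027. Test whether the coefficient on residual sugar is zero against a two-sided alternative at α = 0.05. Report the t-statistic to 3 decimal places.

t = 2.778

H₀: β₁ = 0 vs H₁: β₁ ≠ 0.
t = (b₁ − β₁⁰)/SE = 0.075 / 0.027 = 2.778.
df = n − 2 = 583 − 2 = 581.
Two-sided p ≈ 0.0056, which is < 0.05, so reject H₀.
There is evidence that residual sugar is associated with wine quality rating.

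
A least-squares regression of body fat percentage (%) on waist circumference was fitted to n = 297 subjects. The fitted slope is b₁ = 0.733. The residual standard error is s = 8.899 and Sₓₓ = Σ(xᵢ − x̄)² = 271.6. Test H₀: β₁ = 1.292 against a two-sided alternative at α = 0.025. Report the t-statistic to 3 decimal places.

t = -1.035

SE(b₁) = s/√Sₓₓ = 8.899/√271.6 = 0.539978.
t = (0.733 − 1.292) / 0.539978 = -1.035.
df = n − 2 = 295.
Two-sided p ≈ 0.3014, which is ≥ 0.025, so fail to reject H₀.
The data are consistent with a true slope of 1.292 % per unit of waist circumference.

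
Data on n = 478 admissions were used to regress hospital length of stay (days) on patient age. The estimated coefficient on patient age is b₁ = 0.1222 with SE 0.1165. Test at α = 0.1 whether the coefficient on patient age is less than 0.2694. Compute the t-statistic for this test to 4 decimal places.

H₀: β₁ = 0.2694 vs H₁: β₁ < 0.2694.
t = (b₁ − β₁⁰)/SE = (0.1222 − 0.2694) / 0.1165 = -1.2635.
df = n − 2 = 478 − 2 = 476.
One-sided p ≈ 0.1035, which is ≥ 0.1, so fail to reject H₀.
The data do not give significant evidence that the true slope on patient age is below 0.2694 days per unit.

t = -1.2635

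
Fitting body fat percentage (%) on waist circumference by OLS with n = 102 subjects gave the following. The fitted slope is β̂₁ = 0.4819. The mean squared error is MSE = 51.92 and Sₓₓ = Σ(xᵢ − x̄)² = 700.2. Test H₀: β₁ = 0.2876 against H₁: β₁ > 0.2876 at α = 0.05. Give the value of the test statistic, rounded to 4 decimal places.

SE(β̂₁) = √(MSE/Sₓₓ) = √(51.92/700.2) = 0.272305.
t = (0.4819 − 0.2876) / 0.272305 = 0.7135.
df = n − 2 = 100.
One-sided p ≈ 0.2386, which is ≥ 0.05, so fail to reject H₀.
The data do not give significant evidence that the true slope on waist circumference exceeds 0.2876 % per unit.

t = 0.7135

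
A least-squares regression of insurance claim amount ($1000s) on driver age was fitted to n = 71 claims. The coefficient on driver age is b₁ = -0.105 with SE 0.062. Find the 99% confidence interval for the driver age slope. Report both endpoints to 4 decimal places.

df = n − 2 = 71 − 2 = 69.
t* = t_{0.005, 69} = 2.648977.
Margin = t* × SE = 2.648977 × 0.062 = 0.164237.
CI: -0.105 ± 0.164237 → (-0.2692, 0.0592).
With 99% confidence, each one-unit increase in driver age is associated with a change of between -0.2692 and 0.0592 $1000s in insurance claim amount.

(-0.2692, 0.0592)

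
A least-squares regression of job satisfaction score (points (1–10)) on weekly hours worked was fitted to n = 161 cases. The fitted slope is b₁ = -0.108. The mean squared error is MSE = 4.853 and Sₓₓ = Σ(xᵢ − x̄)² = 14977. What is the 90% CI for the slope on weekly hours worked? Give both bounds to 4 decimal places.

SE(b₁) = √(MSE/Sₓₓ) = √(4.853/14977) = 0.0180008.
df = n − 2 = 159.
t* = t_{0.05, 159} = 1.654494.
Margin = t* × SE = 1.654494 × 0.0180008 = 0.029782.
CI: -0.108 ± 0.029782 → (-0.1378, -0.0782).
With 90% confidence, each one-unit increase in weekly hours worked is associated with a change of between -0.1378 and -0.0782 points (1–10) in job satisfaction score.

(-0.1378, -0.0782)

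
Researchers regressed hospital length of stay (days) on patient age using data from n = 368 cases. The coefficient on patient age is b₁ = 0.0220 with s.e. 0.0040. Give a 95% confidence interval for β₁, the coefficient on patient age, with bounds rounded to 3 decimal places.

df = n − 2 = 368 − 2 = 366.
t* = t_{0.025, 366} = 1.966467.
Margin = t* × SE = 1.966467 × 0.0040 = 0.00787.
CI: 0.0220 ± 0.00787 → (0.014, 0.030).
With 95% confidence, each one-unit increase in patient age is associated with a change of between 0.014 and 0.030 days in hospital length of stay.

(0.014, 0.030)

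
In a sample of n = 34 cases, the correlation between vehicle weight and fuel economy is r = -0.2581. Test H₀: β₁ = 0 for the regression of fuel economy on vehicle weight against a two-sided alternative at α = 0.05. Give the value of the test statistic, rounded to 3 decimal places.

t = r·√(n − 2)/√(1 − r²) = -0.2581·√32/√0.933384 = -1.511.
df = n − 2 = 32.
Two-sided p ≈ 0.1405, which is ≥ 0.05, so fail to reject H₀.
The data do not give significant evidence of a linear association between vehicle weight and fuel economy.

t = -1.511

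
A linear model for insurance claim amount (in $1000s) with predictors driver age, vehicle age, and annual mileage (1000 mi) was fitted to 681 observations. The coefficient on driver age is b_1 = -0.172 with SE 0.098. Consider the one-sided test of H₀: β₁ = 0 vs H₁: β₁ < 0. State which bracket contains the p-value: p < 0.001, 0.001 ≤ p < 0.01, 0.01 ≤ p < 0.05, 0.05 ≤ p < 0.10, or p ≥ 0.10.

0.01 ≤ p < 0.05

t = -0.172 / 0.098 = -1.755.
df = n − k − 1 = 681 − 3 − 1 = 677.
One-sided p = P(T_{677} < t) ≈ 0.0398.
So 0.01 ≤ p < 0.05.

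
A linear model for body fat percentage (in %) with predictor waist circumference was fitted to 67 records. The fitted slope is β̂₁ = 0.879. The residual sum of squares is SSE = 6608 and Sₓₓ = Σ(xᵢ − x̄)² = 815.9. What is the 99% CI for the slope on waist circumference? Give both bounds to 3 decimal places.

(-0.058, 1.816)

MSE = SSE/(n − 2) = 6608/65 = 101.662.
SE(β̂₁) = √(MSE/Sₓₓ) = √(101.662/815.9) = 0.352988.
df = n − 2 = 65.
t* = t_{0.005, 65} = 2.653604.
Margin = t* × SE = 2.653604 × 0.352988 = 0.93669.
CI: 0.879 ± 0.93669 → (-0.058, 1.816).
With 99% confidence, each one-unit increase in waist circumference is associated with a change of between -0.058 and 1.816 % in body fat percentage.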